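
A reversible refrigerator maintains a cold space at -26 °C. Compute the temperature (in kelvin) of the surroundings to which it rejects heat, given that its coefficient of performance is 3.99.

T_H ≈ 309.1 K

T_C = -26 °C → -26 + 273.15 = 247.15 K.
COP_R = T_C/(T_H − T_C) ⇒ T_H = T_C·(1 + 1/COP_R) = 247.15 × (1 + 1/3.99) = 309.1 K.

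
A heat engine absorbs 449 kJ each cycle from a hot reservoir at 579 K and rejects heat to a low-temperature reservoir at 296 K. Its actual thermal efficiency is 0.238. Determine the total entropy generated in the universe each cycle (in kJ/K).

ΔS_univ ≈ 0.3804 kJ/K

W = η·Q_H = 0.238 × 449 = 106.9 kJ, so Q_C = Q_H − W = 342.1 kJ.
Reservoir entropy changes: ΔS_H = −Q_H/T_H = −449/579.00 = -0.7755 kJ/K and ΔS_C = +Q_C/T_C = 342.1/296.00 = 1.156 kJ/K.
ΔS_univ = −Q_H/T_H + Q_C/T_C = 0.3804 kJ/K (> 0, since η = 0.238 < η_Carnot = 0.489).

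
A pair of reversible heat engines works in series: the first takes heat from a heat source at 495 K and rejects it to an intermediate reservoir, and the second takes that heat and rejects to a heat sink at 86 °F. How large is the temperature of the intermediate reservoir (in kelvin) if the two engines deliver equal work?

T_C = 86 °F → (86 − 32) × 5/9 = 30.00 °C = 303.15 K.
For reversible stages Q_m = Q_H·(T_m/T_H). Setting W₁ = Q_H(1 − T_m/T_H) equal to W₂ = Q_m(1 − T_C/T_m) = Q_H·(T_m − T_C)/T_H gives T_H − T_m = T_m − T_C, so T_m = (T_H + T_C)/2 = (495.00 + 303.15)/2 = 399 K.

T_m ≈ 399 K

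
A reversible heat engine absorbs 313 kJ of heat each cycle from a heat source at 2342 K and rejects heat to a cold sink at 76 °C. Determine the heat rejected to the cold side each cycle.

Q_C ≈ 46.66 kJ

T_C = 76 °C → 76 + 273.15 = 349.15 K.
η_rev = 1 − T_C/T_H = 1 − 349.15/2342.00 = 0.8509.
For a reversible cycle Q_C/Q_H = T_C/T_H, so Q_C = 313 × 349.15/2342.00 = 46.66 kJ.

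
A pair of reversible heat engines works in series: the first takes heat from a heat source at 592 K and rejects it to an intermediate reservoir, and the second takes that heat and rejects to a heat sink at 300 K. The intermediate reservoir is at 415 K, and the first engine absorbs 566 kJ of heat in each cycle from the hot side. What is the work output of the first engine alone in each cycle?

W₁ ≈ 169 kJ

First-stage efficiency η₁ = 1 − T_m/T_H = 1 − 415.00/592.00 = 0.2990.
W₁ = η₁·Q_H = 0.2990 × 566 = 169 kJ.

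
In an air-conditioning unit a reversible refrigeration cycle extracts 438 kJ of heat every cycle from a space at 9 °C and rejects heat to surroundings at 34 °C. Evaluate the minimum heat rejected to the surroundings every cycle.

T_H = 34 °C → 34 + 273.15 = 307.15 K.
T_C = 9 °C → 9 + 273.15 = 282.15 K.
For a reversible cycle Q_H/Q_C = T_H/T_C, so Q_H = Q_C·T_H/T_C = 438 × 307.15/282.15 = 476.8 kJ.

Q_H ≈ 476.8 kJ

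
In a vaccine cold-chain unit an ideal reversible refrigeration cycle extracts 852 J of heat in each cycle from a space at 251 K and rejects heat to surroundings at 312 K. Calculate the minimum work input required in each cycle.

W_in ≈ 207 J

For a reversible refrigerator, COP_R = T_C/(T_H − T_C) = 251.00/61.00 = 4.1148.
W = Q_C/COP_R = 852/4.1148 = 207 J.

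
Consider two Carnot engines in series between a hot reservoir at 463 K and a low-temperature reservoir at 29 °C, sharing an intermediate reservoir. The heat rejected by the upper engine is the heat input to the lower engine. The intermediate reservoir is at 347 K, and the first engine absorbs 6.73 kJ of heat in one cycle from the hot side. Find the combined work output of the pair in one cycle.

W_total ≈ 2.338 kJ

T_C = 29 °C → 29 + 273.15 = 302.15 K.
Two reversible stages in series are equivalent to a single Carnot engine between T_H and T_C, so η_total = 1 − T_C/T_H = 1 − 302.15/463.00 = 0.3474.
W_total = η_total · Q_H = 0.3474 × 6.73 = 2.338 kJ.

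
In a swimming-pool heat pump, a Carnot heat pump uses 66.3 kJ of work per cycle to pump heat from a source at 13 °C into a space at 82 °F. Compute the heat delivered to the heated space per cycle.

Q_H ≈ 1350 kJ

T_H = 82 °F → (82 − 32) × 5/9 = 27.78 °C = 300.93 K.
T_C = 13 °C → 13 + 273.15 = 286.15 K.
Reversible heating COP: COP_HP = T_H/(T_H − T_C) = 300.93/14.78 = 20.3635.
Q_H = COP_HP · W = 20.3635 × 66.3 = 1350 kJ.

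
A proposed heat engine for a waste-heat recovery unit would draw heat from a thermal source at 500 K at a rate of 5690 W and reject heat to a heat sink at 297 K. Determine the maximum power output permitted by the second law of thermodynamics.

Ẇ_max ≈ 2310 W

The second-law ceiling is the Carnot efficiency, η_max = 1 − T_C/T_H = 1 − 297.00/500.00 = 0.4060.
W_max = η_max · Q_H = 0.4060 × 5690 = 2310 W.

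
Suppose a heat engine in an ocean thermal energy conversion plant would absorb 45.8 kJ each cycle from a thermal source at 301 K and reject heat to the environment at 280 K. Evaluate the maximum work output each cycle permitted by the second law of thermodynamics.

The upper bound on efficiency is η_max = 1 − T_C/T_H = 1 − 280.00/301.00 = 0.0698.
W_max = η_max · Q_H = 0.0698 × 45.8 = 3.20 kJ.

W_max ≈ 3.20 kJ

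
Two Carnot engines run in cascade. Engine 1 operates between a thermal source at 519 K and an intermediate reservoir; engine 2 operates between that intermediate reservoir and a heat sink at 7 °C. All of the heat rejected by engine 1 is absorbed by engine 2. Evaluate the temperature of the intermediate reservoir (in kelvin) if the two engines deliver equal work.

T_m ≈ 400 K

T_C = 7 °C → 7 + 273.15 = 280.15 K.
For reversible stages Q_m = Q_H·(T_m/T_H). Setting W₁ = Q_H(1 − T_m/T_H) equal to W₂ = Q_m(1 − T_C/T_m) = Q_H·(T_m − T_C)/T_H gives T_H − T_m = T_m − T_C, so T_m = (T_H + T_C)/2 = (519.00 + 280.15)/2 = 400 K.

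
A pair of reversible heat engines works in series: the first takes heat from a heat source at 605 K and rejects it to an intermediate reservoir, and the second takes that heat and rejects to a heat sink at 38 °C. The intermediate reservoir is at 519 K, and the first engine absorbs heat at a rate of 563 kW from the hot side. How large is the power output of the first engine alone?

T_C = 38 °C → 38 + 273.15 = 311.15 K.
First-stage efficiency η₁ = 1 − T_m/T_H = 1 − 519.00/605.00 = 0.1421.
W₁ = η₁·Q_H = 0.1421 × 563 = 80.0 kW.

Ẇ₁ ≈ 80.0 kW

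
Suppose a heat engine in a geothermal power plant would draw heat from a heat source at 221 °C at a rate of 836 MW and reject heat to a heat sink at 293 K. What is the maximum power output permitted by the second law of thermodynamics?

T_H = 221 °C → 221 + 273.15 = 494.15 K.
The upper bound on efficiency is η_max = 1 − T_C/T_H = 1 − 293.00/494.15 = 0.4071.
W_max = η_max · Q_H = 0.4071 × 836 = 340.3 MW.

Ẇ_max ≈ 340.3 MW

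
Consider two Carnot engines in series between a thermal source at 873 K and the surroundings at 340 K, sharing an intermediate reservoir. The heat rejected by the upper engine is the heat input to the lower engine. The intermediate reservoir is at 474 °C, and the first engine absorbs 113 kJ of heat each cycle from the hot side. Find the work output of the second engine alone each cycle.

W₂ ≈ 52.7 kJ

T_m = 474 °C → 474 + 273.15 = 747.15 K.
Heat entering the second stage: Q_m = Q_H·(T_m/T_H) = 113 × 747.15/873.00 = 96.7 kJ.
Second-stage efficiency η₂ = 1 − T_C/T_m = 1 − 340.00/747.15 = 0.5449, so W₂ = η₂·Q_m = 52.7 kJ.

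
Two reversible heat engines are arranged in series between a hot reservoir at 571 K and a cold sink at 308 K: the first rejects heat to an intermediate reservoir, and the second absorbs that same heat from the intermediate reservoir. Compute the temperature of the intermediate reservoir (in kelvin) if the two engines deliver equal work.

T_m ≈ 440 K

For reversible stages Q_m = Q_H·(T_m/T_H). Setting W₁ = Q_H(1 − T_m/T_H) equal to W₂ = Q_m(1 − T_C/T_m) = Q_H·(T_m − T_C)/T_H gives T_H − T_m = T_m − T_C, so T_m = (T_H + T_C)/2 = (571.00 + 308.00)/2 = 440 K.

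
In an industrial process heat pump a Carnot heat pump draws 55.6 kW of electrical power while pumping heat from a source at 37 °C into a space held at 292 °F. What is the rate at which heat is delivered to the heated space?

T_H = 292 °F → (292 − 32) × 5/9 = 144.44 °C = 417.59 K.
T_C = 37 °C → 37 + 273.15 = 310.15 K.
COP_HP = T_H/(T_H − T_C) = 417.59/107.44 = 3.8866.
Q_H = COP_HP · W = 3.8866 × 55.6 = 216.1 kW.

Q̇_H ≈ 216.1 kW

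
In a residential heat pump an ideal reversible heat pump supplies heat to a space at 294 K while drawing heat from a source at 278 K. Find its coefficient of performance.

The Carnot heat-pump COP is COP_HP = T_H/(T_H − T_C) = 294.00/(294.00 − 278.00) = 18.4.

COP_HP ≈ 18.4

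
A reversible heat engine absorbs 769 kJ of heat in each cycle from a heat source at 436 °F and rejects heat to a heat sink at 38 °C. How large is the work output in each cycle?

T_H = 436 °F → (436 − 32) × 5/9 = 224.44 °C = 497.59 K.
T_C = 38 °C → 38 + 273.15 = 311.15 K.
For a reversible engine, η = 1 − T_C/T_H = 1 − 311.15/497.59 = 0.3747.
W = η·Q_H = 0.3747 × 769 = 288.1 kJ.

W ≈ 288.1 kJ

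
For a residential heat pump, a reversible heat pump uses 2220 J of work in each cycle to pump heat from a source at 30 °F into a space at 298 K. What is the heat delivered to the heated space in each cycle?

Q_H ≈ 25500 J

T_C = 30 °F → (30 − 32) × 5/9 = -1.11 °C = 272.04 K.
COP_HP = T_H/(T_H − T_C) = 298.00/25.96 = 11.4787.
Q_H = COP_HP · W = 11.4787 × 2220 = 25500 J.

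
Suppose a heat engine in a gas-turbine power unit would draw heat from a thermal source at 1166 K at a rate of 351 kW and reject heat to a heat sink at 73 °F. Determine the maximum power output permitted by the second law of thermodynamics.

T_C = 73 °F → (73 − 32) × 5/9 = 22.78 °C = 295.93 K.
The second-law ceiling is the Carnot efficiency, η_max = 1 − T_C/T_H = 1 − 295.93/1166.00 = 0.7462.
W_max = η_max · Q_H = 0.7462 × 351 = 262 kW.

Ẇ_max ≈ 262 kW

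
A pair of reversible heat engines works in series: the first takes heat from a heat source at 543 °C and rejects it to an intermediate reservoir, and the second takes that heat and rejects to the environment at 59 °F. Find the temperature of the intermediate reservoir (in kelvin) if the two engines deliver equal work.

T_H = 543 °C → 543 + 273.15 = 816.15 K.
T_C = 59 °F → (59 − 32) × 5/9 = 15.00 °C = 288.15 K.
For reversible stages Q_m = Q_H·(T_m/T_H). Setting W₁ = Q_H(1 − T_m/T_H) equal to W₂ = Q_m(1 − T_C/T_m) = Q_H·(T_m − T_C)/T_H gives T_H − T_m = T_m − T_C, so T_m = (T_H + T_C)/2 = (816.15 + 288.15)/2 = 552 K.

T_m ≈ 552 K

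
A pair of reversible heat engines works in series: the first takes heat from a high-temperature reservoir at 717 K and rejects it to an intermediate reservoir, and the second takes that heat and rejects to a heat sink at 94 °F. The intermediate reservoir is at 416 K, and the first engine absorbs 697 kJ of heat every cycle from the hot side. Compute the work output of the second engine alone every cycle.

T_C = 94 °F → (94 − 32) × 5/9 = 34.44 °C = 307.59 K.
Heat entering the second stage: Q_m = Q_H·(T_m/T_H) = 697 × 416.00/717.00 = 404.4 kJ.
Second-stage efficiency η₂ = 1 − T_C/T_m = 1 − 307.59/416.00 = 0.2606, so W₂ = η₂·Q_m = 105.4 kJ.

W₂ ≈ 105.4 kJ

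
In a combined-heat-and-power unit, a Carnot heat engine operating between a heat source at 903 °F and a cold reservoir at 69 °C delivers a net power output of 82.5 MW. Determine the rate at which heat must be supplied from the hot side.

T_H = 903 °F → (903 − 32) × 5/9 = 483.89 °C = 757.04 K.
T_C = 69 °C → 69 + 273.15 = 342.15 K.
Carnot efficiency: η = 1 − T_C/T_H = 1 − 342.15/757.04 = 0.5480.
Q_H = W/η = 82.5/0.5480 = 151 MW.

Q̇_H ≈ 151 MW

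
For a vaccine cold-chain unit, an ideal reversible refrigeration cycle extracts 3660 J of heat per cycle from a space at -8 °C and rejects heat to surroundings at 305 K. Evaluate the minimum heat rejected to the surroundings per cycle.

T_C = -8 °C → -8 + 273.15 = 265.15 K.
For a reversible cycle Q_H/Q_C = T_H/T_C, so Q_H = Q_C·T_H/T_C = 3660 × 305.00/265.15 = 4210 J.

Q_H ≈ 4210 J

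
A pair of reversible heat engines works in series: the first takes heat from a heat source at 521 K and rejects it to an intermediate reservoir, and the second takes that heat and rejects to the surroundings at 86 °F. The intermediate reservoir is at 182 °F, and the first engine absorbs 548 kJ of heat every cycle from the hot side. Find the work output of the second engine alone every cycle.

W₂ ≈ 56.1 kJ

T_C = 86 °F → (86 − 32) × 5/9 = 30.00 °C = 303.15 K.
T_m = 182 °F → (182 − 32) × 5/9 = 83.33 °C = 356.48 K.
Heat entering the second stage: Q_m = Q_H·(T_m/T_H) = 548 × 356.48/521.00 = 375 kJ.
Second-stage efficiency η₂ = 1 − T_C/T_m = 1 − 303.15/356.48 = 0.1496, so W₂ = η₂·Q_m = 56.1 kJ.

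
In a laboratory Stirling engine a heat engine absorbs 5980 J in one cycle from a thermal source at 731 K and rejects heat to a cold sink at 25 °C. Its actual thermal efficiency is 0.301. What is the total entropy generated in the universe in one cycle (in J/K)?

ΔS_univ ≈ 5.839 J/K

T_C = 25 °C → 25 + 273.15 = 298.15 K.
W = η·Q_H = 0.301 × 5980 = 1800 J, so Q_C = Q_H − W = 4180 J.
Reservoir entropy changes: ΔS_H = −Q_H/T_H = −5980/731.00 = -8.181 J/K and ΔS_C = +Q_C/T_C = 4180/298.15 = 14.02 J/K.
ΔS_univ = −Q_H/T_H + Q_C/T_C = 5.839 J/K (> 0, since η = 0.301 < η_Carnot = 0.592).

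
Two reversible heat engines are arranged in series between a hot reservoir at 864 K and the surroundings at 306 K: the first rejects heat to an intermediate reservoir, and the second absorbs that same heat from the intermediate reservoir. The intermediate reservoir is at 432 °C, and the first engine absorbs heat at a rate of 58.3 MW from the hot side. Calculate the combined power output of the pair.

Ẇ_total ≈ 37.65 MW

Two reversible stages in series are equivalent to a single Carnot engine between T_H and T_C, so η_total = 1 − T_C/T_H = 1 − 306.00/864.00 = 0.6458.
W_total = η_total · Q_H = 0.6458 × 58.3 = 37.65 MW.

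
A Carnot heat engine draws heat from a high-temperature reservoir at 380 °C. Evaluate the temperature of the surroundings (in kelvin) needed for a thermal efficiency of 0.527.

T_H = 380 °C → 380 + 273.15 = 653.15 K.
From η = 1 − T_C/T_H, T_C = T_H·(1 − η) = 653.15 × (1 − 0.527) = 309 K.

T_C ≈ 309 K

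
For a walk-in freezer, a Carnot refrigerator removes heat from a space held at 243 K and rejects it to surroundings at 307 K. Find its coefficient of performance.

For a reversible refrigerator, COP_R = T_C/(T_H − T_C) = 243.00/(307.00 − 243.00) = 3.797.

COP_R ≈ 3.797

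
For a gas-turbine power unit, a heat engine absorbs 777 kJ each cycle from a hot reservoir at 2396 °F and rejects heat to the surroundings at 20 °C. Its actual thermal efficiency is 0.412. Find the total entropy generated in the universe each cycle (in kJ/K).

ΔS_univ ≈ 1.07 kJ/K

T_H = 2396 °F → (2396 − 32) × 5/9 = 1313.33 °C = 1586.48 K.
T_C = 20 °C → 20 + 273.15 = 293.15 K.
W = η·Q_H = 0.412 × 777 = 320.1 kJ, so Q_C = Q_H − W = 456.9 kJ.
Entropy balance on the reservoirs: −Q_H/T_H = -0.4898 kJ/K, +Q_C/T_C = 1.559 kJ/K.
ΔS_univ = −Q_H/T_H + Q_C/T_C = 1.07 kJ/K (> 0, since η = 0.412 < η_Carnot = 0.815).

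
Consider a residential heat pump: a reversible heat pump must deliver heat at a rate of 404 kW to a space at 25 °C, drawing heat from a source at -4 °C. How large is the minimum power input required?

T_H = 25 °C → 25 + 273.15 = 298.15 K.
T_C = -4 °C → -4 + 273.15 = 269.15 K.
For a reversible heat pump, COP_HP = T_H/(T_H − T_C) = 298.15/29.00 = 10.2810.
W = Q_H/COP_HP = 404/10.2810 = 39.3 kW.

Ẇ_in ≈ 39.3 kW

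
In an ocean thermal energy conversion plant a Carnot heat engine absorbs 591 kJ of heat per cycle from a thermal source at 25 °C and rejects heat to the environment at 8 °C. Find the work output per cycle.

T_H = 25 °C → 25 + 273.15 = 298.15 K.
T_C = 8 °C → 8 + 273.15 = 281.15 K.
For a reversible engine, η = 1 − T_C/T_H = 1 − 281.15/298.15 = 0.0570.
W = η·Q_H = 0.0570 × 591 = 33.7 kJ.

W ≈ 33.7 kJ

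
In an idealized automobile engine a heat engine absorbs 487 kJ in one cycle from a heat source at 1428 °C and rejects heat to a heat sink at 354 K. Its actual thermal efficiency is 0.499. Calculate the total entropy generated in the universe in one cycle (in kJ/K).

T_H = 1428 °C → 1428 + 273.15 = 1701.15 K.
W = η·Q_H = 0.499 × 487 = 243.0 kJ, so Q_C = Q_H − W = 244.0 kJ.
Entropy balance on the reservoirs: −Q_H/T_H = -0.2863 kJ/K, +Q_C/T_C = 0.6892 kJ/K.
ΔS_univ = −Q_H/T_H + Q_C/T_C = 0.403 kJ/K (> 0, since η = 0.499 < η_Carnot = 0.792).

ΔS_univ ≈ 0.403 kJ/K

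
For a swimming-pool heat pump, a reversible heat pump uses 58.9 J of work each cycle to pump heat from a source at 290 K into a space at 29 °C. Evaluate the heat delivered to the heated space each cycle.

T_H = 29 °C → 29 + 273.15 = 302.15 K.
Reversible heating COP: COP_HP = T_H/(T_H − T_C) = 302.15/12.15 = 24.8683.
Q_H = COP_HP · W = 24.8683 × 58.9 = 1465 J.

Q_H ≈ 1465 J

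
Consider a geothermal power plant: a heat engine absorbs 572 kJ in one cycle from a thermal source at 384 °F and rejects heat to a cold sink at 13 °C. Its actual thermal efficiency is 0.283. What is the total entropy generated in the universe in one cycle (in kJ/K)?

T_H = 384 °F → (384 − 32) × 5/9 = 195.56 °C = 468.71 K.
T_C = 13 °C → 13 + 273.15 = 286.15 K.
W = η·Q_H = 0.283 × 572 = 161.9 kJ, so Q_C = Q_H − W = 410.1 kJ.
The hot reservoir loses entropy Q_H/T_H = 572/468.71 = 1.220 kJ/K; the cold reservoir gains Q_C/T_C = 410.1/286.15 = 1.433 kJ/K.
ΔS_univ = −Q_H/T_H + Q_C/T_C = 0.213 kJ/K (> 0, since η = 0.283 < η_Carnot = 0.389).

ΔS_univ ≈ 0.213 kJ/K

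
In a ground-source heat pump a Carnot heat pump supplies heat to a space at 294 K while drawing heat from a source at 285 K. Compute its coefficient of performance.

The Carnot heat-pump COP is COP_HP = T_H/(T_H − T_C) = 294.00/(294.00 − 285.00) = 32.7.

COP_HP ≈ 32.7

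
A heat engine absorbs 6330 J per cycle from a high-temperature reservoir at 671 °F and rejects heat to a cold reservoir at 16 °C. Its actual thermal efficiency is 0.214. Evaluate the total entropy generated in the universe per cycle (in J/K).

T_H = 671 °F → (671 − 32) × 5/9 = 355.00 °C = 628.15 K.
T_C = 16 °C → 16 + 273.15 = 289.15 K.
W = η·Q_H = 0.214 × 6330 = 1355 J, so Q_C = Q_H − W = 4975 J.
The hot reservoir loses entropy Q_H/T_H = 6330/628.15 = 10.08 J/K; the cold reservoir gains Q_C/T_C = 4975/289.15 = 17.21 J/K.
ΔS_univ = −Q_H/T_H + Q_C/T_C = 7.13 J/K (> 0, since η = 0.214 < η_Carnot = 0.540).

ΔS_univ ≈ 7.13 J/K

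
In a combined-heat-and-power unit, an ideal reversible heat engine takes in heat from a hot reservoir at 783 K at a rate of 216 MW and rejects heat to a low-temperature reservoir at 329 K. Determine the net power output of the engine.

Ẇ ≈ 125 MW

For a reversible engine, η = 1 − T_C/T_H = 1 − 329.00/783.00 = 0.5798.
W = η·Q_H = 0.5798 × 216 = 125 MW.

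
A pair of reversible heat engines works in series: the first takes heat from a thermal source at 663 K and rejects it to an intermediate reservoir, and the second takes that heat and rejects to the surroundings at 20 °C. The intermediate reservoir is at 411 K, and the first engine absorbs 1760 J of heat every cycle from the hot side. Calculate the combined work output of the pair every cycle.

T_C = 20 °C → 20 + 273.15 = 293.15 K.
Two reversible stages in series are equivalent to a single Carnot engine between T_H and T_C, so η_total = 1 − T_C/T_H = 1 − 293.15/663.00 = 0.5578.
W_total = η_total · Q_H = 0.5578 × 1760 = 982 J.

W_total ≈ 982 J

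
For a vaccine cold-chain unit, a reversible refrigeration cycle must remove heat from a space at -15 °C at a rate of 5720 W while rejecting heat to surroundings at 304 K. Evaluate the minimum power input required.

Ẇ_in ≈ 1020 W

T_C = -15 °C → -15 + 273.15 = 258.15 K.
The reversible coefficient of performance is COP_R = T_C/(T_H − T_C) = 258.15/45.85 = 5.6303.
W = Q_C/COP_R = 5720/5.6303 = 1020 W.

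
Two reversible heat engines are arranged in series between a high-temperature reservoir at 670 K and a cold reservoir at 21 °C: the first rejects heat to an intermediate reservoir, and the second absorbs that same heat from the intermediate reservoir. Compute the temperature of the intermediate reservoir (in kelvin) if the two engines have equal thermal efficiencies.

T_m ≈ 443.9 K

T_C = 21 °C → 21 + 273.15 = 294.15 K.
Equal efficiencies require 1 − T_m/T_H = 1 − T_C/T_m, i.e. T_m/T_H = T_C/T_m, so T_m = √(T_H·T_C) = √(670.00 × 294.15) = 443.9 K.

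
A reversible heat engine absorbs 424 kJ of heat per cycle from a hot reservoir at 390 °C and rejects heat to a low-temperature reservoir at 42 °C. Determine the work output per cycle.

W ≈ 222.5 kJ

T_H = 390 °C → 390 + 273.15 = 663.15 K.
T_C = 42 °C → 42 + 273.15 = 315.15 K.
η_rev = 1 − T_C/T_H = 1 − 315.15/663.15 = 0.5248.
W = η·Q_H = 0.5248 × 424 = 222.5 kJ.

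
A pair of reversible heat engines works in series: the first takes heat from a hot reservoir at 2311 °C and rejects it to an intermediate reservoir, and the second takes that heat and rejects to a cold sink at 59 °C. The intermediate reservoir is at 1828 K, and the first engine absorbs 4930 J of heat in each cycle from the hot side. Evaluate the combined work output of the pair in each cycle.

W_total ≈ 4300 J

T_H = 2311 °C → 2311 + 273.15 = 2584.15 K.
T_C = 59 °C → 59 + 273.15 = 332.15 K.
Two reversible stages in series are equivalent to a single Carnot engine between T_H and T_C, so η_total = 1 − T_C/T_H = 1 − 332.15/2584.15 = 0.8715.
W_total = η_total · Q_H = 0.8715 × 4930 = 4300 J.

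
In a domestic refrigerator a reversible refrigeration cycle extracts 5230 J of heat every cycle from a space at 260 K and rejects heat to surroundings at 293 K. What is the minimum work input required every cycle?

W_in ≈ 664 J

COP_R = T_C/(T_H − T_C) = 260.00/33.00 = 7.8788.
W = Q_C/COP_R = 5230/7.8788 = 664 J.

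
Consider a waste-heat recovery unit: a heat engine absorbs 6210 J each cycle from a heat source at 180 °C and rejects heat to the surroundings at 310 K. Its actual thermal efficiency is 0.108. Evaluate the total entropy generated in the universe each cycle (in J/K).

ΔS_univ ≈ 4.165 J/K

T_H = 180 °C → 180 + 273.15 = 453.15 K.
W = η·Q_H = 0.108 × 6210 = 670.7 J, so Q_C = Q_H − W = 5539 J.
Entropy balance on the reservoirs: −Q_H/T_H = -13.70 J/K, +Q_C/T_C = 17.87 J/K.
ΔS_univ = −Q_H/T_H + Q_C/T_C = 4.165 J/K (> 0, since η = 0.108 < η_Carnot = 0.316).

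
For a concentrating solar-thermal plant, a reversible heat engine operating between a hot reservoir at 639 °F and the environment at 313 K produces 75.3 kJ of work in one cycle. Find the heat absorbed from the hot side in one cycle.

T_H = 639 °F → (639 − 32) × 5/9 = 337.22 °C = 610.37 K.
Carnot efficiency: η = 1 − T_C/T_H = 1 − 313.00/610.37 = 0.4872.
Q_H = W/η = 75.3/0.4872 = 154.6 kJ.

Q_H ≈ 154.6 kJ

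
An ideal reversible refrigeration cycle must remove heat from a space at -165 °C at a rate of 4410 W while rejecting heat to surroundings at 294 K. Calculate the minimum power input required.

T_C = -165 °C → -165 + 273.15 = 108.15 K.
The reversible coefficient of performance is COP_R = T_C/(T_H − T_C) = 108.15/185.85 = 0.5819.
W = Q_C/COP_R = 4410/0.5819 = 7578 W.

Ẇ_in ≈ 7578 W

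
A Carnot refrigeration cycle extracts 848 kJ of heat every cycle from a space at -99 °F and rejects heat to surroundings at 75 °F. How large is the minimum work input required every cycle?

T_H = 75 °F → (75 − 32) × 5/9 = 23.89 °C = 297.04 K.
T_C = -99 °F → (-99 − 32) × 5/9 = -72.78 °C = 200.37 K.
For a reversible refrigerator, COP_R = T_C/(T_H − T_C) = 200.37/96.67 = 2.0728.
W = Q_C/COP_R = 848/2.0728 = 409 kJ.

W_in ≈ 409 kJ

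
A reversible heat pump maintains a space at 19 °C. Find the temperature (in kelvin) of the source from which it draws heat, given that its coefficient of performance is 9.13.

T_C ≈ 260 K

T_H = 19 °C → 19 + 273.15 = 292.15 K.
COP_HP = T_H/(T_H − T_C) ⇒ T_C = T_H·(COP_HP − 1)/COP_HP = 292.15 × (9.13 − 1)/9.13 = 260 K.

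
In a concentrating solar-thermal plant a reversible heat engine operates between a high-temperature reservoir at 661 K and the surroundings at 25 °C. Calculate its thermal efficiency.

T_C = 25 °C → 25 + 273.15 = 298.15 K.
Carnot efficiency: η = 1 − T_C/T_H = 1 − 298.15/661.00 = 0.549.

η ≈ 0.549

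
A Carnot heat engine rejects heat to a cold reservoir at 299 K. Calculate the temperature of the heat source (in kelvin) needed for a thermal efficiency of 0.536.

From η = 1 − T_C/T_H, solving for T_H gives T_H = T_C/(1 − η) = 299.00/(1 − 0.536) = 644.4 K.

T_H ≈ 644.4 K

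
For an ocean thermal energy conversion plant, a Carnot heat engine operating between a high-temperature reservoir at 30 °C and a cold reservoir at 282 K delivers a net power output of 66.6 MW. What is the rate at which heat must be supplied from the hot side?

T_H = 30 °C → 30 + 273.15 = 303.15 K.
Carnot efficiency: η = 1 − T_C/T_H = 1 − 282.00/303.15 = 0.0698.
Q_H = W/η = 66.6/0.0698 = 955 MW.

Q̇_H ≈ 955 MW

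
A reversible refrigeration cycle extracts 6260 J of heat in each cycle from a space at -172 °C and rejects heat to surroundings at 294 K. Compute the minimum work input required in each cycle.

W_in ≈ 11900 J

T_C = -172 °C → -172 + 273.15 = 101.15 K.
For a reversible refrigerator, COP_R = T_C/(T_H − T_C) = 101.15/192.85 = 0.5245.
W = Q_C/COP_R = 6260/0.5245 = 11900 J.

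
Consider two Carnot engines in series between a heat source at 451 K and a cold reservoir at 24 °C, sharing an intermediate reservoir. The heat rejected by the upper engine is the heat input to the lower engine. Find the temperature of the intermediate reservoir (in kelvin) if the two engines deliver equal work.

T_C = 24 °C → 24 + 273.15 = 297.15 K.
For reversible stages Q_m = Q_H·(T_m/T_H). Setting W₁ = Q_H(1 − T_m/T_H) equal to W₂ = Q_m(1 − T_C/T_m) = Q_H·(T_m − T_C)/T_H gives T_H − T_m = T_m − T_C, so T_m = (T_H + T_C)/2 = (451.00 + 297.15)/2 = 374 K.

T_m ≈ 374 K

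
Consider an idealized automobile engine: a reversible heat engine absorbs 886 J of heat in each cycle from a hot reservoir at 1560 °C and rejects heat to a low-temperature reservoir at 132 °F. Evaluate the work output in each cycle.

T_H = 1560 °C → 1560 + 273.15 = 1833.15 K.
T_C = 132 °F → (132 − 32) × 5/9 = 55.56 °C = 328.71 K.
Carnot efficiency: η = 1 − T_C/T_H = 1 − 328.71/1833.15 = 0.8207.
W = η·Q_H = 0.8207 × 886 = 727 J.

W ≈ 727 J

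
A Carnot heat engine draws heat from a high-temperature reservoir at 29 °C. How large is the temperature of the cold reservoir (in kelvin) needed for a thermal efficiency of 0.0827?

T_H = 29 °C → 29 + 273.15 = 302.15 K.
From η = 1 − T_C/T_H, T_C = T_H·(1 − η) = 302.15 × (1 − 0.0827) = 277 K.

T_C ≈ 277 K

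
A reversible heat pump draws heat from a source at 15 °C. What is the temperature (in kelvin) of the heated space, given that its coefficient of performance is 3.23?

T_H ≈ 417 K

T_C = 15 °C → 15 + 273.15 = 288.15 K.
COP_HP = T_H/(T_H − T_C) ⇒ T_H = T_C·COP_HP/(COP_HP − 1) = 288.15 × 3.23/(3.23 − 1) = 417 K.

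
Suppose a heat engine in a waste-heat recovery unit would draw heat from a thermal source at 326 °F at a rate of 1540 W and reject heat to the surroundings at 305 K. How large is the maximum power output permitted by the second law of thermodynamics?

Ẇ_max ≈ 464 W

T_H = 326 °F → (326 − 32) × 5/9 = 163.33 °C = 436.48 K.
No engine can exceed the Carnot limit: η_max = 1 − T_C/T_H = 1 − 305.00/436.48 = 0.3012.
W_max = η_max · Q_H = 0.3012 × 1540 = 464 W.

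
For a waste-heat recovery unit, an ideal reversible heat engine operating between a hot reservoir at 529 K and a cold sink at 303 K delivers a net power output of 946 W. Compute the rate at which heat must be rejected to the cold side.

Carnot efficiency: η = 1 − T_C/T_H = 1 − 303.00/529.00 = 0.4272.
Since Q_C/Q_H = T_C/T_H and Q_H = W/η, Q_C = W·T_C/(T_H − T_C) = 946 × 303.00/226.00 = 1268 W.

Q̇_C ≈ 1268 W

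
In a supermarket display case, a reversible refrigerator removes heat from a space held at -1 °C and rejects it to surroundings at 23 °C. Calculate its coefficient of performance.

T_H = 23 °C → 23 + 273.15 = 296.15 K.
T_C = -1 °C → -1 + 273.15 = 272.15 K.
For a reversible refrigerator, COP_R = T_C/(T_H − T_C) = 272.15/(296.15 − 272.15) = 11.3.

COP_R ≈ 11.3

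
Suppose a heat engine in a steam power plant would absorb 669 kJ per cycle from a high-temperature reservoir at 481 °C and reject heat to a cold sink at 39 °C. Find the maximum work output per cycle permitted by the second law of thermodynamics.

T_H = 481 °C → 481 + 273.15 = 754.15 K.
T_C = 39 °C → 39 + 273.15 = 312.15 K.
The upper bound on efficiency is η_max = 1 − T_C/T_H = 1 − 312.15/754.15 = 0.5861.
W_max = η_max · Q_H = 0.5861 × 669 = 392 kJ.

W_max ≈ 392 kJ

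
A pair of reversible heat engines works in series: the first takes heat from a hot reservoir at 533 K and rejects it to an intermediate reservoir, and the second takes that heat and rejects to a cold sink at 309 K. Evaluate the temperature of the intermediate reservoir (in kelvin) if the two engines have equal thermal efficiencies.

Equal efficiencies require 1 − T_m/T_H = 1 − T_C/T_m, i.e. T_m/T_H = T_C/T_m, so T_m = √(T_H·T_C) = √(533.00 × 309.00) = 406 K.

T_m ≈ 406 K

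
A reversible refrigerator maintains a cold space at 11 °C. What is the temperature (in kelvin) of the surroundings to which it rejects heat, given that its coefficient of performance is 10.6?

T_H ≈ 311.0 K

T_C = 11 °C → 11 + 273.15 = 284.15 K.
COP_R = T_C/(T_H − T_C) ⇒ T_H = T_C·(1 + 1/COP_R) = 284.15 × (1 + 1/10.6) = 311.0 K.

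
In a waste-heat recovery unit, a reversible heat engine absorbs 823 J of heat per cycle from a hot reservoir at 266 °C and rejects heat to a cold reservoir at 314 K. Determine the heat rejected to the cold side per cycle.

T_H = 266 °C → 266 + 273.15 = 539.15 K.
Carnot efficiency: η = 1 − T_C/T_H = 1 − 314.00/539.15 = 0.4176.
For a reversible cycle Q_C/Q_H = T_C/T_H, so Q_C = 823 × 314.00/539.15 = 479 J.

Q_C ≈ 479 J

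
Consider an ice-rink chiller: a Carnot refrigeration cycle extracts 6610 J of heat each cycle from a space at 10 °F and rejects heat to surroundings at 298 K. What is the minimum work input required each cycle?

T_C = 10 °F → (10 − 32) × 5/9 = -12.22 °C = 260.93 K.
Carnot COP: COP_R = T_C/(T_H − T_C) = 260.93/37.07 = 7.0384.
W = Q_C/COP_R = 6610/7.0384 = 939 J.

W_in ≈ 939 J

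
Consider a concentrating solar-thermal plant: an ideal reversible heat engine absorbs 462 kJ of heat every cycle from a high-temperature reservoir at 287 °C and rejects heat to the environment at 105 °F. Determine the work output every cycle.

W ≈ 203 kJ

T_H = 287 °C → 287 + 273.15 = 560.15 K.
T_C = 105 °F → (105 − 32) × 5/9 = 40.56 °C = 313.71 K.
Since the cycle is reversible, η = 1 − T_C/T_H = 1 − 313.71/560.15 = 0.4400.
W = η·Q_H = 0.4400 × 462 = 203 kJ.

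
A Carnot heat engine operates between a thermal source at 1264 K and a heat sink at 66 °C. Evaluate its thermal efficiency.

T_C = 66 °C → 66 + 273.15 = 339.15 K.
Carnot efficiency: η = 1 − T_C/T_H = 1 − 339.15/1264.00 = 0.732.

η ≈ 0.732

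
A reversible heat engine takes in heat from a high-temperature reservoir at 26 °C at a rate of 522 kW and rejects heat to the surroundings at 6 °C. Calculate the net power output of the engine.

T_H = 26 °C → 26 + 273.15 = 299.15 K.
T_C = 6 °C → 6 + 273.15 = 279.15 K.
η_rev = 1 − T_C/T_H = 1 − 279.15/299.15 = 0.0669.
W = η·Q_H = 0.0669 × 522 = 34.9 kW.

Ẇ ≈ 34.9 kW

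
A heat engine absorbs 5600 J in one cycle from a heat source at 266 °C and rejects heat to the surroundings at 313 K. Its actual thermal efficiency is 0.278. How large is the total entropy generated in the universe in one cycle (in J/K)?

T_H = 266 °C → 266 + 273.15 = 539.15 K.
W = η·Q_H = 0.278 × 5600 = 1557 J, so Q_C = Q_H − W = 4043 J.
The hot reservoir loses entropy Q_H/T_H = 5600/539.15 = 10.39 J/K; the cold reservoir gains Q_C/T_C = 4043/313.00 = 12.92 J/K.
ΔS_univ = −Q_H/T_H + Q_C/T_C = 2.53 J/K (> 0, since η = 0.278 < η_Carnot = 0.419).

ΔS_univ ≈ 2.53 J/K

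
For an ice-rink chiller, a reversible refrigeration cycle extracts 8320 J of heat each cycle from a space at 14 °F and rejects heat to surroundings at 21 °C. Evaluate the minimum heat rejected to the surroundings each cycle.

Q_H ≈ 9300 J

T_H = 21 °C → 21 + 273.15 = 294.15 K.
T_C = 14 °F → (14 − 32) × 5/9 = -10.00 °C = 263.15 K.
For a reversible cycle Q_H/Q_C = T_H/T_C, so Q_H = Q_C·T_H/T_C = 8320 × 294.15/263.15 = 9300 J.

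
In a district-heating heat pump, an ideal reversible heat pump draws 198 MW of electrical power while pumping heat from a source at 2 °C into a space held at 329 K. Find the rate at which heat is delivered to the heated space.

T_C = 2 °C → 2 + 273.15 = 275.15 K.
Reversible heating COP: COP_HP = T_H/(T_H − T_C) = 329.00/53.85 = 6.1096.
Q_H = COP_HP · W = 6.1096 × 198 = 1210 MW.

Q̇_H ≈ 1210 MW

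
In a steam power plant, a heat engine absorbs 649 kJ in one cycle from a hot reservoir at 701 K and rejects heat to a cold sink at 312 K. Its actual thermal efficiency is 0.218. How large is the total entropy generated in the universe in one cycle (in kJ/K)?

W = η·Q_H = 0.218 × 649 = 141.5 kJ, so Q_C = Q_H − W = 507.5 kJ.
The hot reservoir loses entropy Q_H/T_H = 649/701.00 = 0.9258 kJ/K; the cold reservoir gains Q_C/T_C = 507.5/312.00 = 1.627 kJ/K.
ΔS_univ = −Q_H/T_H + Q_C/T_C = 0.7008 kJ/K (> 0, since η = 0.218 < η_Carnot = 0.555).

ΔS_univ ≈ 0.7008 kJ/K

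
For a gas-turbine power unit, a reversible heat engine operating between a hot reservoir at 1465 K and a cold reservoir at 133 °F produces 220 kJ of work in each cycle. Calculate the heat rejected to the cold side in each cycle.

T_C = 133 °F → (133 − 32) × 5/9 = 56.11 °C = 329.26 K.
The Carnot efficiency is η = 1 − T_C/T_H = 1 − 329.26/1465.00 = 0.7752.
Since Q_C/Q_H = T_C/T_H and Q_H = W/η, Q_C = W·T_C/(T_H − T_C) = 220 × 329.26/1135.74 = 63.8 kJ.

Q_C ≈ 63.8 kJ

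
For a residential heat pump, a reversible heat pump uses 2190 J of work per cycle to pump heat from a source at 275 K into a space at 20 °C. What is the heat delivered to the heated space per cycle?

T_H = 20 °C → 20 + 273.15 = 293.15 K.
For a reversible heat pump, COP_HP = T_H/(T_H − T_C) = 293.15/18.15 = 16.1515.
Q_H = COP_HP · W = 16.1515 × 2190 = 35400 J.

Q_H ≈ 35400 J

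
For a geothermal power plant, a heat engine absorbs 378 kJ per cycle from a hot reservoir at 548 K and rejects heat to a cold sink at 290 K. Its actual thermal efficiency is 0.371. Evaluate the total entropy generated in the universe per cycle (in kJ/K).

ΔS_univ ≈ 0.130 kJ/K

W = η·Q_H = 0.371 × 378 = 140.2 kJ, so Q_C = Q_H − W = 237.8 kJ.
Reservoir entropy changes: ΔS_H = −Q_H/T_H = −378/548.00 = -0.6898 kJ/K and ΔS_C = +Q_C/T_C = 237.8/290.00 = 0.8199 kJ/K.
ΔS_univ = −Q_H/T_H + Q_C/T_C = 0.130 kJ/K (> 0, since η = 0.371 < η_Carnot = 0.471).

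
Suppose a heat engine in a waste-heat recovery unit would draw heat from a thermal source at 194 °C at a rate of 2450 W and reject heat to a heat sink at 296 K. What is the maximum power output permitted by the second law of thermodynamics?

T_H = 194 °C → 194 + 273.15 = 467.15 K.
By the Carnot theorem, η_max = 1 − T_C/T_H = 1 − 296.00/467.15 = 0.3664.
W_max = η_max · Q_H = 0.3664 × 2450 = 898 W.

Ẇ_max ≈ 898 W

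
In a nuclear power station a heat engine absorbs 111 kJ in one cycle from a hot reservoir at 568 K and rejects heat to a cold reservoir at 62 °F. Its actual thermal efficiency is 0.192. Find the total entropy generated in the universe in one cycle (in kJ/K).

ΔS_univ ≈ 0.1140 kJ/K

T_C = 62 °F → (62 − 32) × 5/9 = 16.67 °C = 289.82 K.
W = η·Q_H = 0.192 × 111 = 21.31 kJ, so Q_C = Q_H − W = 89.69 kJ.
The hot reservoir loses entropy Q_H/T_H = 111/568.00 = 0.1954 kJ/K; the cold reservoir gains Q_C/T_C = 89.69/289.82 = 0.3095 kJ/K.
ΔS_univ = −Q_H/T_H + Q_C/T_C = 0.1140 kJ/K (> 0, since η = 0.192 < η_Carnot = 0.490).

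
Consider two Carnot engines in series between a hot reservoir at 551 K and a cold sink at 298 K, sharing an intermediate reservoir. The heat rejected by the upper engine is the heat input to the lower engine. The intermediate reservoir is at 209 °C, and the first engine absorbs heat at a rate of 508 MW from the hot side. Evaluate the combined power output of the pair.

Two reversible stages in series are equivalent to a single Carnot engine between T_H and T_C, so η_total = 1 − T_C/T_H = 1 − 298.00/551.00 = 0.4592.
W_total = η_total · Q_H = 0.4592 × 508 = 233.3 MW.

Ẇ_total ≈ 233.3 MW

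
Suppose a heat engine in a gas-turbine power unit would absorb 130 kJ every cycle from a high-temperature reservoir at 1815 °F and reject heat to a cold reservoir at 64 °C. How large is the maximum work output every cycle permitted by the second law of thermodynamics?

W_max ≈ 95.3 kJ

T_H = 1815 °F → (1815 − 32) × 5/9 = 990.56 °C = 1263.71 K.
T_C = 64 °C → 64 + 273.15 = 337.15 K.
By the Carnot theorem, η_max = 1 − T_C/T_H = 1 − 337.15/1263.71 = 0.7332.
W_max = η_max · Q_H = 0.7332 × 130 = 95.3 kJ.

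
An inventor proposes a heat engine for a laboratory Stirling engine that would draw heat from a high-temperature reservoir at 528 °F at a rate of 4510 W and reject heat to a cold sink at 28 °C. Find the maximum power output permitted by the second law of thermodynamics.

Ẇ_max ≈ 2035 W

T_H = 528 °F → (528 − 32) × 5/9 = 275.56 °C = 548.71 K.
T_C = 28 °C → 28 + 273.15 = 301.15 K.
No engine can exceed the Carnot limit: η_max = 1 − T_C/T_H = 1 − 301.15/548.71 = 0.4512.
W_max = η_max · Q_H = 0.4512 × 4510 = 2035 W.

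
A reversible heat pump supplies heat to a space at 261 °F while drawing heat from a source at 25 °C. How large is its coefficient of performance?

T_H = 261 °F → (261 − 32) × 5/9 = 127.22 °C = 400.37 K.
T_C = 25 °C → 25 + 273.15 = 298.15 K.
For a reversible heat pump, COP_HP = T_H/(T_H − T_C) = 400.37/(400.37 − 298.15) = 3.92.

COP_HP ≈ 3.92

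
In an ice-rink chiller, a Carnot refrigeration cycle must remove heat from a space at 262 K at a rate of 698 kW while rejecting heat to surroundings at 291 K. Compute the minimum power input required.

COP_R = T_C/(T_H − T_C) = 262.00/29.00 = 9.0345.
W = Q_C/COP_R = 698/9.0345 = 77.3 kW.

Ẇ_in ≈ 77.3 kW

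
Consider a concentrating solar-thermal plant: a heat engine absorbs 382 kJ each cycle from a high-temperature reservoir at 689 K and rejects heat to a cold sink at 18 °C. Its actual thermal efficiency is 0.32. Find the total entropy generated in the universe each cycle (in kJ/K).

ΔS_univ ≈ 0.338 kJ/K

T_C = 18 °C → 18 + 273.15 = 291.15 K.
W = η·Q_H = 0.32 × 382 = 122.2 kJ, so Q_C = Q_H − W = 259.8 kJ.
The hot reservoir loses entropy Q_H/T_H = 382/689.00 = 0.5544 kJ/K; the cold reservoir gains Q_C/T_C = 259.8/291.15 = 0.8922 kJ/K.
ΔS_univ = −Q_H/T_H + Q_C/T_C = 0.338 kJ/K (> 0, since η = 0.32 < η_Carnot = 0.577).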